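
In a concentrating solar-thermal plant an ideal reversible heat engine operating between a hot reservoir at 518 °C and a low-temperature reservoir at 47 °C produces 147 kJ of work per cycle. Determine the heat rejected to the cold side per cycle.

T_H = 518 °C → 518 + 273.15 = 791.15 K.
T_C = 47 °C → 47 + 273.15 = 320.15 K.
The Carnot efficiency is η = 1 − T_C/T_H = 1 − 320.15/791.15 = 0.5953.
Since Q_C/Q_H = T_C/T_H and Q_H = W/η, Q_C = W·T_C/(T_H − T_C) = 147 × 320.15/471.00 = 99.9 kJ.

Q_C ≈ 99.9 kJ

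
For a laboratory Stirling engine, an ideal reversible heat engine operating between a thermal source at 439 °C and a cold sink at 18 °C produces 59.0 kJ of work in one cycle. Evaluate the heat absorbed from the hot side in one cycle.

T_H = 439 °C → 439 + 273.15 = 712.15 K.
T_C = 18 °C → 18 + 273.15 = 291.15 K.
For a reversible engine, η = 1 − T_C/T_H = 1 − 291.15/712.15 = 0.5912.
Q_H = W/η = 59.0/0.5912 = 99.8 kJ.

Q_H ≈ 99.8 kJ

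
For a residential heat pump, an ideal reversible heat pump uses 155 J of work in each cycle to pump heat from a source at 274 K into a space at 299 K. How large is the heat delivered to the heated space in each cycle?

Q_H ≈ 1850 J

COP_HP = T_H/(T_H − T_C) = 299.00/25.00 = 11.9600.
Q_H = COP_HP · W = 11.9600 × 155 = 1850 J.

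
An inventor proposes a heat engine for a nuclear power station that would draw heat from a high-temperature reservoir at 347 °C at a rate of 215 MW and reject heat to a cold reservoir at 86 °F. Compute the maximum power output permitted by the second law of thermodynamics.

Ẇ_max ≈ 110 MW

T_H = 347 °C → 347 + 273.15 = 620.15 K.
T_C = 86 °F → (86 − 32) × 5/9 = 30.00 °C = 303.15 K.
By the Carnot theorem, η_max = 1 − T_C/T_H = 1 − 303.15/620.15 = 0.5112.
W_max = η_max · Q_H = 0.5112 × 215 = 110 MW.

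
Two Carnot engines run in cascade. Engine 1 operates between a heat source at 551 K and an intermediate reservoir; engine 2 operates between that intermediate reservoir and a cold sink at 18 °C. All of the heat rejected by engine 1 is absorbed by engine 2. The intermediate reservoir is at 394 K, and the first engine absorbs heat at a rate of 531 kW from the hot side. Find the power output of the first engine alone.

Ẇ₁ ≈ 151 kW

T_C = 18 °C → 18 + 273.15 = 291.15 K.
First-stage efficiency η₁ = 1 − T_m/T_H = 1 − 394.00/551.00 = 0.2849.
W₁ = η₁·Q_H = 0.2849 × 531 = 151 kW.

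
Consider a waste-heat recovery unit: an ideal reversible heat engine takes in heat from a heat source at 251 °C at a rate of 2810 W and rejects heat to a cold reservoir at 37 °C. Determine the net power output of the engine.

T_H = 251 °C → 251 + 273.15 = 524.15 K.
T_C = 37 °C → 37 + 273.15 = 310.15 K.
For a reversible engine, η = 1 − T_C/T_H = 1 − 310.15/524.15 = 0.4083.
W = η·Q_H = 0.4083 × 2810 = 1150 W.

Ẇ ≈ 1150 W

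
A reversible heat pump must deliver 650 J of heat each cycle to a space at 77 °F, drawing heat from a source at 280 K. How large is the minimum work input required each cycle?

T_H = 77 °F → (77 − 32) × 5/9 = 25.00 °C = 298.15 K.
COP_HP = T_H/(T_H − T_C) = 298.15/18.15 = 16.4270.
W = Q_H/COP_HP = 650/16.4270 = 39.6 J.

W_in ≈ 39.6 J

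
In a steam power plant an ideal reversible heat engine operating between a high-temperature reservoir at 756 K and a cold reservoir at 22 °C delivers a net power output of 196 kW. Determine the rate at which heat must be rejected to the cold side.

Q̇_C ≈ 125.5 kW

T_C = 22 °C → 22 + 273.15 = 295.15 K.
η_rev = 1 − T_C/T_H = 1 − 295.15/756.00 = 0.6096.
Since Q_C/Q_H = T_C/T_H and Q_H = W/η, Q_C = W·T_C/(T_H − T_C) = 196 × 295.15/460.85 = 125.5 kW.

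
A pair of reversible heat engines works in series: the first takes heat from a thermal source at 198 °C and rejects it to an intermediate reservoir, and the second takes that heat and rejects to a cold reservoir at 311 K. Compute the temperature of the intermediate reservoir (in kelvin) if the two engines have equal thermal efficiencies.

T_m ≈ 383 K

T_H = 198 °C → 198 + 273.15 = 471.15 K.
Equal efficiencies require 1 − T_m/T_H = 1 − T_C/T_m, i.e. T_m/T_H = T_C/T_m, so T_m = √(T_H·T_C) = √(471.15 × 311.00) = 383 K.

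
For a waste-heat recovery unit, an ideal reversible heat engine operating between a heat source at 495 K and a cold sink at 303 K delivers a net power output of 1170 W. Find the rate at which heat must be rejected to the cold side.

For a reversible engine, η = 1 − T_C/T_H = 1 − 303.00/495.00 = 0.3879.
Since Q_C/Q_H = T_C/T_H and Q_H = W/η, Q_C = W·T_C/(T_H − T_C) = 1170 × 303.00/192.00 = 1850 W.

Q̇_C ≈ 1850 W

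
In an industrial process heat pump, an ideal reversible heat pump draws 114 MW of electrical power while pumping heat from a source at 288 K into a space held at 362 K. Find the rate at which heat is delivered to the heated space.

Reversible heating COP: COP_HP = T_H/(T_H − T_C) = 362.00/74.00 = 4.8919.
Q_H = COP_HP · W = 4.8919 × 114 = 558 MW.

Q̇_H ≈ 558 MW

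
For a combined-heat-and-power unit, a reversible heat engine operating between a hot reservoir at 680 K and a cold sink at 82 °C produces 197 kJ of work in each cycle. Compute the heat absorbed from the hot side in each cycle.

T_C = 82 °C → 82 + 273.15 = 355.15 K.
For a reversible engine, η = 1 − T_C/T_H = 1 − 355.15/680.00 = 0.4777.
Q_H = W/η = 197/0.4777 = 412.4 kJ.

Q_H ≈ 412.4 kJ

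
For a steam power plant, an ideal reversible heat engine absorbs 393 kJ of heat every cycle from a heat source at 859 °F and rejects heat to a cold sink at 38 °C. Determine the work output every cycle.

W ≈ 226 kJ

T_H = 859 °F → (859 − 32) × 5/9 = 459.44 °C = 732.59 K.
T_C = 38 °C → 38 + 273.15 = 311.15 K.
The Carnot efficiency is η = 1 − T_C/T_H = 1 − 311.15/732.59 = 0.5753.
W = η·Q_H = 0.5753 × 393 = 226 kJ.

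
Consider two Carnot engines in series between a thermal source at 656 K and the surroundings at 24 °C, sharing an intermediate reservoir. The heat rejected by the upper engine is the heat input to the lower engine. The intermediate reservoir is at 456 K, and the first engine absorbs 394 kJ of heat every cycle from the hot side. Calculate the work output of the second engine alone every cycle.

T_C = 24 °C → 24 + 273.15 = 297.15 K.
Heat entering the second stage: Q_m = Q_H·(T_m/T_H) = 394 × 456.00/656.00 = 273.9 kJ.
Second-stage efficiency η₂ = 1 − T_C/T_m = 1 − 297.15/456.00 = 0.3484, so W₂ = η₂·Q_m = 95.41 kJ.

W₂ ≈ 95.41 kJ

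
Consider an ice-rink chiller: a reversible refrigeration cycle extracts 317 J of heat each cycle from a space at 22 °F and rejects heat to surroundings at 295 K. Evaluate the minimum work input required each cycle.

T_C = 22 °F → (22 − 32) × 5/9 = -5.56 °C = 267.59 K.
Carnot COP: COP_R = T_C/(T_H − T_C) = 267.59/27.41 = 9.7642.
W = Q_C/COP_R = 317/9.7642 = 32.5 J.

W_in ≈ 32.5 J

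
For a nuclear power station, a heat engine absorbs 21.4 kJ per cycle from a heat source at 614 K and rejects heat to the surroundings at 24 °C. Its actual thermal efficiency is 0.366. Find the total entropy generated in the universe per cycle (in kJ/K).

ΔS_univ ≈ 0.01081 kJ/K

T_C = 24 °C → 24 + 273.15 = 297.15 K.
W = η·Q_H = 0.366 × 21.4 = 7.832 kJ, so Q_C = Q_H − W = 13.57 kJ.
Entropy balance on the reservoirs: −Q_H/T_H = -0.03485 kJ/K, +Q_C/T_C = 0.04566 kJ/K.
ΔS_univ = −Q_H/T_H + Q_C/T_C = 0.01081 kJ/K (> 0, since η = 0.366 < η_Carnot = 0.516).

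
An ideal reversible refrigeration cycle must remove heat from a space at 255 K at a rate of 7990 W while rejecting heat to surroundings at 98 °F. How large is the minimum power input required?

Ẇ_in ≈ 1720 W

T_H = 98 °F → (98 − 32) × 5/9 = 36.67 °C = 309.82 K.
Carnot COP: COP_R = T_C/(T_H − T_C) = 255.00/54.82 = 4.6519.
W = Q_C/COP_R = 7990/4.6519 = 1720 W.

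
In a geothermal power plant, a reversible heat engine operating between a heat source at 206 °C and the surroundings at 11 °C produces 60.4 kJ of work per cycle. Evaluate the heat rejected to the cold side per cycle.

T_H = 206 °C → 206 + 273.15 = 479.15 K.
T_C = 11 °C → 11 + 273.15 = 284.15 K.
η_rev = 1 − T_C/T_H = 1 − 284.15/479.15 = 0.4070.
Since Q_C/Q_H = T_C/T_H and Q_H = W/η, Q_C = W·T_C/(T_H − T_C) = 60.4 × 284.15/195.00 = 88.01 kJ.

Q_C ≈ 88.01 kJ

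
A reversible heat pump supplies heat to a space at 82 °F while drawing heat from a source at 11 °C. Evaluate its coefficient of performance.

COP_HP ≈ 17.9

T_H = 82 °F → (82 − 32) × 5/9 = 27.78 °C = 300.93 K.
T_C = 11 °C → 11 + 273.15 = 284.15 K.
The Carnot heat-pump COP is COP_HP = T_H/(T_H − T_C) = 300.93/(300.93 − 284.15) = 17.9.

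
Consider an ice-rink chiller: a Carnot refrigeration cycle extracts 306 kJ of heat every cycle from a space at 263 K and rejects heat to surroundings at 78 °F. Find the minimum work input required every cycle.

T_H = 78 °F → (78 − 32) × 5/9 = 25.56 °C = 298.71 K.
The reversible coefficient of performance is COP_R = T_C/(T_H − T_C) = 263.00/35.71 = 7.3658.
W = Q_C/COP_R = 306/7.3658 = 41.5 kJ.

W_in ≈ 41.5 kJ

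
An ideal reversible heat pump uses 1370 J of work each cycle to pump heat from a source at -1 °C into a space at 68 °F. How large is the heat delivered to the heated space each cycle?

T_H = 68 °F → (68 − 32) × 5/9 = 20.00 °C = 293.15 K.
T_C = -1 °C → -1 + 273.15 = 272.15 K.
For a reversible heat pump, COP_HP = T_H/(T_H − T_C) = 293.15/21.00 = 13.9595.
Q_H = COP_HP · W = 13.9595 × 1370 = 19120 J.

Q_H ≈ 19120 J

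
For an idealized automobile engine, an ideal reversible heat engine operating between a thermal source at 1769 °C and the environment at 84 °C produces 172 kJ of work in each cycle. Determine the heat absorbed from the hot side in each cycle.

T_H = 1769 °C → 1769 + 273.15 = 2042.15 K.
T_C = 84 °C → 84 + 273.15 = 357.15 K.
η_rev = 1 − T_C/T_H = 1 − 357.15/2042.15 = 0.8251.
Q_H = W/η = 172/0.8251 = 208 kJ.

Q_H ≈ 208 kJ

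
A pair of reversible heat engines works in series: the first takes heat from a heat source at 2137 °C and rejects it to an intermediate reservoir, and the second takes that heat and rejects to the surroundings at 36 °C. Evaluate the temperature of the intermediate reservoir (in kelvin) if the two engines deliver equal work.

T_H = 2137 °C → 2137 + 273.15 = 2410.15 K.
T_C = 36 °C → 36 + 273.15 = 309.15 K.
For reversible stages Q_m = Q_H·(T_m/T_H). Setting W₁ = Q_H(1 − T_m/T_H) equal to W₂ = Q_m(1 − T_C/T_m) = Q_H·(T_m − T_C)/T_H gives T_H − T_m = T_m − T_C, so T_m = (T_H + T_C)/2 = (2410.15 + 309.15)/2 = 1360 K.

T_m ≈ 1360 K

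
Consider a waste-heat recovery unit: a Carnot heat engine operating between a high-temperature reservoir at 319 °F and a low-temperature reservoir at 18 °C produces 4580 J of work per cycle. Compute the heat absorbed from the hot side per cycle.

Q_H ≈ 14000 J

T_H = 319 °F → (319 − 32) × 5/9 = 159.44 °C = 432.59 K.
T_C = 18 °C → 18 + 273.15 = 291.15 K.
η_rev = 1 − T_C/T_H = 1 − 291.15/432.59 = 0.3270.
Q_H = W/η = 4580/0.3270 = 14000 J.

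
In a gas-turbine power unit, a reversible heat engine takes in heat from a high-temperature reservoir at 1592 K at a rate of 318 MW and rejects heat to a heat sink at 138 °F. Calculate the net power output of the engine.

Ẇ ≈ 252 MW

T_C = 138 °F → (138 − 32) × 5/9 = 58.89 °C = 332.04 K.
η_rev = 1 − T_C/T_H = 1 − 332.04/1592.00 = 0.7914.
W = η·Q_H = 0.7914 × 318 = 252 MW.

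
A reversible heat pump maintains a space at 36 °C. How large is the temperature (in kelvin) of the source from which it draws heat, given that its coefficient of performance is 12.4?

T_H = 36 °C → 36 + 273.15 = 309.15 K.
COP_HP = T_H/(T_H − T_C) ⇒ T_C = T_H·(COP_HP − 1)/COP_HP = 309.15 × (12.4 − 1)/12.4 = 284 K.

T_C ≈ 284 K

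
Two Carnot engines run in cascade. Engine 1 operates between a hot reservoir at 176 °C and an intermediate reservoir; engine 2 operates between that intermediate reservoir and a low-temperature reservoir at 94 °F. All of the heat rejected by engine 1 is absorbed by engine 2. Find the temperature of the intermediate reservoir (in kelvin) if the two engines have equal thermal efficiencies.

T_H = 176 °C → 176 + 273.15 = 449.15 K.
T_C = 94 °F → (94 − 32) × 5/9 = 34.44 °C = 307.59 K.
Equal efficiencies require 1 − T_m/T_H = 1 − T_C/T_m, i.e. T_m/T_H = T_C/T_m, so T_m = √(T_H·T_C) = √(449.15 × 307.59) = 371.7 K.

T_m ≈ 371.7 K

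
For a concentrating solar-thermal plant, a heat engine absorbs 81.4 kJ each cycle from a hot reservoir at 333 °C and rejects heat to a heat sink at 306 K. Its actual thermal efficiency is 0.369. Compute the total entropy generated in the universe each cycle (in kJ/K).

ΔS_univ ≈ 0.03356 kJ/K

T_H = 333 °C → 333 + 273.15 = 606.15 K.
W = η·Q_H = 0.369 × 81.4 = 30.04 kJ, so Q_C = Q_H − W = 51.36 kJ.
The hot reservoir loses entropy Q_H/T_H = 81.4/606.15 = 0.1343 kJ/K; the cold reservoir gains Q_C/T_C = 51.36/306.00 = 0.1679 kJ/K.
ΔS_univ = −Q_H/T_H + Q_C/T_C = 0.03356 kJ/K (> 0, since η = 0.369 < η_Carnot = 0.495).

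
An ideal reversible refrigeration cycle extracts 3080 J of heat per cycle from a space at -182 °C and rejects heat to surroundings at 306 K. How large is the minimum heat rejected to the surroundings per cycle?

T_C = -182 °C → -182 + 273.15 = 91.15 K.
For a reversible cycle Q_H/Q_C = T_H/T_C, so Q_H = Q_C·T_H/T_C = 3080 × 306.00/91.15 = 10300 J.

Q_H ≈ 10300 J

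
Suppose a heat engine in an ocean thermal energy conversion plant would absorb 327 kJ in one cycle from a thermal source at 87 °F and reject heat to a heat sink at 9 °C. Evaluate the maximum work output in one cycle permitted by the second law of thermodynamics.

W_max ≈ 23.21 kJ

T_H = 87 °F → (87 − 32) × 5/9 = 30.56 °C = 303.71 K.
T_C = 9 °C → 9 + 273.15 = 282.15 K.
The upper bound on efficiency is η_max = 1 − T_C/T_H = 1 − 282.15/303.71 = 0.0710.
W_max = η_max · Q_H = 0.0710 × 327 = 23.21 kJ.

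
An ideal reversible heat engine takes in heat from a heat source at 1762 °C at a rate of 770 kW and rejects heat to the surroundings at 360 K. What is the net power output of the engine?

T_H = 1762 °C → 1762 + 273.15 = 2035.15 K.
Since the cycle is reversible, η = 1 − T_C/T_H = 1 − 360.00/2035.15 = 0.8231.
W = η·Q_H = 0.8231 × 770 = 633.8 kW.

Ẇ ≈ 633.8 kW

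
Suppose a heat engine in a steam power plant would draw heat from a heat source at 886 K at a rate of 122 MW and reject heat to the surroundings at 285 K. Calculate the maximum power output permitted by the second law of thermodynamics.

Ẇ_max ≈ 82.8 MW

The second-law ceiling is the Carnot efficiency, η_max = 1 − T_C/T_H = 1 − 285.00/886.00 = 0.6783.
W_max = η_max · Q_H = 0.6783 × 122 = 82.8 MW.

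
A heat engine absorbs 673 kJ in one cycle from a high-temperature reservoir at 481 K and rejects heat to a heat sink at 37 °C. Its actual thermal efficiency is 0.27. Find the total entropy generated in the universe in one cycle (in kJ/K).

ΔS_univ ≈ 0.185 kJ/K

T_C = 37 °C → 37 + 273.15 = 310.15 K.
W = η·Q_H = 0.27 × 673 = 181.7 kJ, so Q_C = Q_H − W = 491.3 kJ.
Reservoir entropy changes: ΔS_H = −Q_H/T_H = −673/481.00 = -1.399 kJ/K and ΔS_C = +Q_C/T_C = 491.3/310.15 = 1.584 kJ/K.
ΔS_univ = −Q_H/T_H + Q_C/T_C = 0.185 kJ/K (> 0, since η = 0.27 < η_Carnot = 0.355).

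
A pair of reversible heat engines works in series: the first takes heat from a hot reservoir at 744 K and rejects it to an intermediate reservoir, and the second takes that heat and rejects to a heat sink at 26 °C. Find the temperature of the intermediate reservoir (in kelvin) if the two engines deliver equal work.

T_C = 26 °C → 26 + 273.15 = 299.15 K.
For reversible stages Q_m = Q_H·(T_m/T_H). Setting W₁ = Q_H(1 − T_m/T_H) equal to W₂ = Q_m(1 − T_C/T_m) = Q_H·(T_m − T_C)/T_H gives T_H − T_m = T_m − T_C, so T_m = (T_H + T_C)/2 = (744.00 + 299.15)/2 = 522 K.

T_m ≈ 522 K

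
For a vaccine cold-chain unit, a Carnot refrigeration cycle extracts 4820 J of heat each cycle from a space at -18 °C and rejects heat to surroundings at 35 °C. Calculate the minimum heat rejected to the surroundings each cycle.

Q_H ≈ 5820 J

T_H = 35 °C → 35 + 273.15 = 308.15 K.
T_C = -18 °C → -18 + 273.15 = 255.15 K.
For a reversible cycle Q_H/Q_C = T_H/T_C, so Q_H = Q_C·T_H/T_C = 4820 × 308.15/255.15 = 5820 J.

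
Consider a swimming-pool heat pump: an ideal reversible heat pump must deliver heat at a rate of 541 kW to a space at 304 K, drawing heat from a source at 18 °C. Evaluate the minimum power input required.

T_C = 18 °C → 18 + 273.15 = 291.15 K.
For a reversible heat pump, COP_HP = T_H/(T_H − T_C) = 304.00/12.85 = 23.6576.
W = Q_H/COP_HP = 541/23.6576 = 22.87 kW.

Ẇ_in ≈ 22.87 kW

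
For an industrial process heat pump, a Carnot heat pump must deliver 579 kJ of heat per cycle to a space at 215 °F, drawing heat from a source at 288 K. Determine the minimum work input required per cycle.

T_H = 215 °F → (215 − 32) × 5/9 = 101.67 °C = 374.82 K.
COP_HP = T_H/(T_H − T_C) = 374.82/86.82 = 4.3173.
W = Q_H/COP_HP = 579/4.3173 = 134 kJ.

W_in ≈ 134 kJ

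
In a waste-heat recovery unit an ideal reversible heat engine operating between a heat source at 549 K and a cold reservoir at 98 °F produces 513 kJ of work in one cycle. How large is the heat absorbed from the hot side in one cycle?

Q_H ≈ 1180 kJ

T_C = 98 °F → (98 − 32) × 5/9 = 36.67 °C = 309.82 K.
For a reversible engine, η = 1 − T_C/T_H = 1 − 309.82/549.00 = 0.4357.
Q_H = W/η = 513/0.4357 = 1180 kJ.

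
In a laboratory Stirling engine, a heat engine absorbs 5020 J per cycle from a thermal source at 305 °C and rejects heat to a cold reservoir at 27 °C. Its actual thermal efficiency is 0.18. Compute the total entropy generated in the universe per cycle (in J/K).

T_H = 305 °C → 305 + 273.15 = 578.15 K.
T_C = 27 °C → 27 + 273.15 = 300.15 K.
W = η·Q_H = 0.18 × 5020 = 903.6 J, so Q_C = Q_H − W = 4116 J.
The hot reservoir loses entropy Q_H/T_H = 5020/578.15 = 8.683 J/K; the cold reservoir gains Q_C/T_C = 4116/300.15 = 13.71 J/K.
ΔS_univ = −Q_H/T_H + Q_C/T_C = 5.03 J/K (> 0, since η = 0.18 < η_Carnot = 0.481).

ΔS_univ ≈ 5.03 J/K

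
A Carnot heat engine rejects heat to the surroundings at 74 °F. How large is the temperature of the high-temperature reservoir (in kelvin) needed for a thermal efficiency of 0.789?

T_H ≈ 1410 K

T_C = 74 °F → (74 − 32) × 5/9 = 23.33 °C = 296.48 K.
From η = 1 − T_C/T_H, solving for T_H gives T_H = T_C/(1 − η) = 296.48/(1 − 0.789) = 1410 K.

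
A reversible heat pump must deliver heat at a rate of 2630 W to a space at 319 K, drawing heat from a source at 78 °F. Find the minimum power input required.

Ẇ_in ≈ 167.3 W

T_C = 78 °F → (78 − 32) × 5/9 = 25.56 °C = 298.71 K.
The Carnot heat-pump COP is COP_HP = T_H/(T_H − T_C) = 319.00/20.29 = 15.7186.
W = Q_H/COP_HP = 2630/15.7186 = 167.3 W.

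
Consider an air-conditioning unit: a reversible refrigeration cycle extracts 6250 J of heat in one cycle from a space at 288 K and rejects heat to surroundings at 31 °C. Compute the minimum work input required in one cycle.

W_in ≈ 350 J

T_H = 31 °C → 31 + 273.15 = 304.15 K.
Carnot COP: COP_R = T_C/(T_H − T_C) = 288.00/16.15 = 17.8328.
W = Q_C/COP_R = 6250/17.8328 = 350 J.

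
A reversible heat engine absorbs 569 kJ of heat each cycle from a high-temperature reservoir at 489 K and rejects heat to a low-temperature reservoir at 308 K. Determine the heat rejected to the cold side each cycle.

Q_C ≈ 358 kJ

η_rev = 1 − T_C/T_H = 1 − 308.00/489.00 = 0.3701.
For a reversible cycle Q_C/Q_H = T_C/T_H, so Q_C = 569 × 308.00/489.00 = 358 kJ.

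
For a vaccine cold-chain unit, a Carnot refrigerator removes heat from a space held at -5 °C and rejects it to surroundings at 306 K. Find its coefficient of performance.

COP_R ≈ 7.08

T_C = -5 °C → -5 + 273.15 = 268.15 K.
COP_R = T_C/(T_H − T_C) = 268.15/(306.00 − 268.15) = 7.08.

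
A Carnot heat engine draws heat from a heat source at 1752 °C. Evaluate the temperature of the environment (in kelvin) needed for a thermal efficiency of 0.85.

T_H = 1752 °C → 1752 + 273.15 = 2025.15 K.
From η = 1 − T_C/T_H, T_C = T_H·(1 − η) = 2025.15 × (1 − 0.85) = 304 K.

T_C ≈ 304 K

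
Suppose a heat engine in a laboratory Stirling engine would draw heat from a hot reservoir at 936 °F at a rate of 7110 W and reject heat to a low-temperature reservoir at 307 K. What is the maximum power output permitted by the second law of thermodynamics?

Ẇ_max ≈ 4290 W

T_H = 936 °F → (936 − 32) × 5/9 = 502.22 °C = 775.37 K.
The upper bound on efficiency is η_max = 1 − T_C/T_H = 1 − 307.00/775.37 = 0.6041.
W_max = η_max · Q_H = 0.6041 × 7110 = 4290 W.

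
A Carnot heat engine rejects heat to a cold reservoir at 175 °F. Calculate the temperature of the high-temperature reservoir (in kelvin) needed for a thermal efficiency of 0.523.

T_H ≈ 739 K

T_C = 175 °F → (175 − 32) × 5/9 = 79.44 °C = 352.59 K.
From η = 1 − T_C/T_H, solving for T_H gives T_H = T_C/(1 − η) = 352.59/(1 − 0.523) = 739 K.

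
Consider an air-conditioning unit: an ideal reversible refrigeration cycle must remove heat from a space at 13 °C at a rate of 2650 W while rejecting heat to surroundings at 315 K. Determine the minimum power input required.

T_C = 13 °C → 13 + 273.15 = 286.15 K.
Carnot COP: COP_R = T_C/(T_H − T_C) = 286.15/28.85 = 9.9185.
W = Q_C/COP_R = 2650/9.9185 = 267.2 W.

Ẇ_in ≈ 267.2 W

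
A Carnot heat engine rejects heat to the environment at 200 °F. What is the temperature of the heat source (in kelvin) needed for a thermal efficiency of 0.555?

T_H ≈ 824 K

T_C = 200 °F → (200 − 32) × 5/9 = 93.33 °C = 366.48 K.
From η = 1 − T_C/T_H, solving for T_H gives T_H = T_C/(1 − η) = 366.48/(1 − 0.555) = 824 K.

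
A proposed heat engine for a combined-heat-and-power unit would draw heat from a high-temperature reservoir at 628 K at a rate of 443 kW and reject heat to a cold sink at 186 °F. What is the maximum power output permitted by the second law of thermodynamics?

T_C = 186 °F → (186 − 32) × 5/9 = 85.56 °C = 358.71 K.
By the Carnot theorem, η_max = 1 − T_C/T_H = 1 − 358.71/628.00 = 0.4288.
W_max = η_max · Q_H = 0.4288 × 443 = 190.0 kW.

Ẇ_max ≈ 190.0 kW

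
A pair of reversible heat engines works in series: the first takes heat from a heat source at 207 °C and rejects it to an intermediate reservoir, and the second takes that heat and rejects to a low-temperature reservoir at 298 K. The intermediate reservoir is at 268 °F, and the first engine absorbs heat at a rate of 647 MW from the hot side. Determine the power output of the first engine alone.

T_H = 207 °C → 207 + 273.15 = 480.15 K.
T_m = 268 °F → (268 − 32) × 5/9 = 131.11 °C = 404.26 K.
First-stage efficiency η₁ = 1 − T_m/T_H = 1 − 404.26/480.15 = 0.1581.
W₁ = η₁·Q_H = 0.1581 × 647 = 102 MW.

Ẇ₁ ≈ 102 MW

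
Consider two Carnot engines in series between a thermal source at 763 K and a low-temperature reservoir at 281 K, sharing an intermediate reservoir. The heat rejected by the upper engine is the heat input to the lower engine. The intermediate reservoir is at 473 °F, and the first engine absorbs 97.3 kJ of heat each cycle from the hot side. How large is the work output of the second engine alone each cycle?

T_m = 473 °F → (473 − 32) × 5/9 = 245.00 °C = 518.15 K.
Heat entering the second stage: Q_m = Q_H·(T_m/T_H) = 97.3 × 518.15/763.00 = 66.1 kJ.
Second-stage efficiency η₂ = 1 − T_C/T_m = 1 − 281.00/518.15 = 0.4577, so W₂ = η₂·Q_m = 30.2 kJ.

W₂ ≈ 30.2 kJ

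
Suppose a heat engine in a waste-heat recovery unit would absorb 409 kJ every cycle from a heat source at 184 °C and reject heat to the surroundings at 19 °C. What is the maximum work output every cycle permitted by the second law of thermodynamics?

T_H = 184 °C → 184 + 273.15 = 457.15 K.
T_C = 19 °C → 19 + 273.15 = 292.15 K.
No engine can exceed the Carnot limit: η_max = 1 − T_C/T_H = 1 − 292.15/457.15 = 0.3609.
W_max = η_max · Q_H = 0.3609 × 409 = 147.6 kJ.

W_max ≈ 147.6 kJ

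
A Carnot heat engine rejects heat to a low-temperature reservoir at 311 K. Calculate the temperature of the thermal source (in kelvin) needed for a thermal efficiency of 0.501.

T_H ≈ 623 K

From η = 1 − T_C/T_H, solving for T_H gives T_H = T_C/(1 − η) = 311.00/(1 − 0.501) = 623 K.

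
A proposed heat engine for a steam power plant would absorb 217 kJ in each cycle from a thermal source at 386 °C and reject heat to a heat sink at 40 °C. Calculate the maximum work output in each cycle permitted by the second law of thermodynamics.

W_max ≈ 114 kJ

T_H = 386 °C → 386 + 273.15 = 659.15 K.
T_C = 40 °C → 40 + 273.15 = 313.15 K.
The second-law ceiling is the Carnot efficiency, η_max = 1 − T_C/T_H = 1 − 313.15/659.15 = 0.5249.
W_max = η_max · Q_H = 0.5249 × 217 = 114 kJ.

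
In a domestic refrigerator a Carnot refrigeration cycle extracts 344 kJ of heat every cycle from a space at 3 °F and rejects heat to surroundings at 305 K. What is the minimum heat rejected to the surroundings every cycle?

T_C = 3 °F → (3 − 32) × 5/9 = -16.11 °C = 257.04 K.
For a reversible cycle Q_H/Q_C = T_H/T_C, so Q_H = Q_C·T_H/T_C = 344 × 305.00/257.04 = 408 kJ.

Q_H ≈ 408 kJ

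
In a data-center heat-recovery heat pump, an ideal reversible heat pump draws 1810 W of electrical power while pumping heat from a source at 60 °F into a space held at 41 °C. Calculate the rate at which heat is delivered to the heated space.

Q̇_H ≈ 22300 W

T_H = 41 °C → 41 + 273.15 = 314.15 K.
T_C = 60 °F → (60 − 32) × 5/9 = 15.56 °C = 288.71 K.
The Carnot heat-pump COP is COP_HP = T_H/(T_H − T_C) = 314.15/25.44 = 12.3465.
Q_H = COP_HP · W = 12.3465 × 1810 = 22300 W.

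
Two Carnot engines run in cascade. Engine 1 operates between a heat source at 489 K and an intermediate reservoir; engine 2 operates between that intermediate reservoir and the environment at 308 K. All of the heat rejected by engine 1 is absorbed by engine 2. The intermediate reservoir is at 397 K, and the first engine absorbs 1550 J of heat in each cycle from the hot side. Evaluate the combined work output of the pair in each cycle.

Two reversible stages in series are equivalent to a single Carnot engine between T_H and T_C, so η_total = 1 − T_C/T_H = 1 − 308.00/489.00 = 0.3701.
W_total = η_total · Q_H = 0.3701 × 1550 = 574 J.

W_total ≈ 574 J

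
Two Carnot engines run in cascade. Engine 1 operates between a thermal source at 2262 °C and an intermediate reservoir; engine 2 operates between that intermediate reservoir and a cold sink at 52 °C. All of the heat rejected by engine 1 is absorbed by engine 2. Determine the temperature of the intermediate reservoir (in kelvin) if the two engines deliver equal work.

T_m ≈ 1430 K

T_H = 2262 °C → 2262 + 273.15 = 2535.15 K.
T_C = 52 °C → 52 + 273.15 = 325.15 K.
For reversible stages Q_m = Q_H·(T_m/T_H). Setting W₁ = Q_H(1 − T_m/T_H) equal to W₂ = Q_m(1 − T_C/T_m) = Q_H·(T_m − T_C)/T_H gives T_H − T_m = T_m − T_C, so T_m = (T_H + T_C)/2 = (2535.15 + 325.15)/2 = 1430 K.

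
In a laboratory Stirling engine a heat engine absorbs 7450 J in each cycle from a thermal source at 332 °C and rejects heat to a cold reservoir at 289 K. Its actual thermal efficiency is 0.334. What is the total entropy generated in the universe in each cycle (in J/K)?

ΔS_univ ≈ 4.858 J/K

T_H = 332 °C → 332 + 273.15 = 605.15 K.
W = η·Q_H = 0.334 × 7450 = 2488 J, so Q_C = Q_H − W = 4962 J.
Reservoir entropy changes: ΔS_H = −Q_H/T_H = −7450/605.15 = -12.31 J/K and ΔS_C = +Q_C/T_C = 4962/289.00 = 17.17 J/K.
ΔS_univ = −Q_H/T_H + Q_C/T_C = 4.858 J/K (> 0, since η = 0.334 < η_Carnot = 0.522).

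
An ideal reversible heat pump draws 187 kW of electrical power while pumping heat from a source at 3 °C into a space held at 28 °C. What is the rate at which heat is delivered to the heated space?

Q̇_H ≈ 2250 kW

T_H = 28 °C → 28 + 273.15 = 301.15 K.
T_C = 3 °C → 3 + 273.15 = 276.15 K.
Reversible heating COP: COP_HP = T_H/(T_H − T_C) = 301.15/25.00 = 12.0460.
Q_H = COP_HP · W = 12.0460 × 187 = 2250 kW.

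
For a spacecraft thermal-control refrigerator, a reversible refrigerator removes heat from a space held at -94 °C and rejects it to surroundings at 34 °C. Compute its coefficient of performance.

COP_R ≈ 1.40

T_H = 34 °C → 34 + 273.15 = 307.15 K.
T_C = -94 °C → -94 + 273.15 = 179.15 K.
Carnot COP: COP_R = T_C/(T_H − T_C) = 179.15/(307.15 − 179.15) = 1.40.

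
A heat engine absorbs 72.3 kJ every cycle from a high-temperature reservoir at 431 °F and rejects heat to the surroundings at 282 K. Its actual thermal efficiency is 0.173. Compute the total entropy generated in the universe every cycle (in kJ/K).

T_H = 431 °F → (431 − 32) × 5/9 = 221.67 °C = 494.82 K.
W = η·Q_H = 0.173 × 72.3 = 12.51 kJ, so Q_C = Q_H − W = 59.79 kJ.
Reservoir entropy changes: ΔS_H = −Q_H/T_H = −72.3/494.82 = -0.1461 kJ/K and ΔS_C = +Q_C/T_C = 59.79/282.00 = 0.2120 kJ/K.
ΔS_univ = −Q_H/T_H + Q_C/T_C = 0.0659 kJ/K (> 0, since η = 0.173 < η_Carnot = 0.430).

ΔS_univ ≈ 0.0659 kJ/K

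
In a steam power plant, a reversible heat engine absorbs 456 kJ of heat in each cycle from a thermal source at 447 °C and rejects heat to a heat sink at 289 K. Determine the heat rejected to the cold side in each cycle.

Q_C ≈ 183.0 kJ

T_H = 447 °C → 447 + 273.15 = 720.15 K.
Carnot efficiency: η = 1 − T_C/T_H = 1 − 289.00/720.15 = 0.5987.
For a reversible cycle Q_C/Q_H = T_C/T_H, so Q_C = 456 × 289.00/720.15 = 183.0 kJ.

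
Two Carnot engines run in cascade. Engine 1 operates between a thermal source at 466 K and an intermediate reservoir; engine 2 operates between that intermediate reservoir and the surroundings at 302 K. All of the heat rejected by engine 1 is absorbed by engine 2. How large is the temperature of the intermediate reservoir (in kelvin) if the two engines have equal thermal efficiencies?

T_m ≈ 375 K

Equal efficiencies require 1 − T_m/T_H = 1 − T_C/T_m, i.e. T_m/T_H = T_C/T_m, so T_m = √(T_H·T_C) = √(466.00 × 302.00) = 375 K.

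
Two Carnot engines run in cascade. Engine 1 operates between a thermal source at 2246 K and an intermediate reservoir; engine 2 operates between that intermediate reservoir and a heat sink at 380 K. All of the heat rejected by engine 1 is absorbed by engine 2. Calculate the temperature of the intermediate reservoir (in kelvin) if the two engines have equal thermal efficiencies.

T_m ≈ 924 K

Equal efficiencies require 1 − T_m/T_H = 1 − T_C/T_m, i.e. T_m/T_H = T_C/T_m, so T_m = √(T_H·T_C) = √(2246.00 × 380.00) = 924 K.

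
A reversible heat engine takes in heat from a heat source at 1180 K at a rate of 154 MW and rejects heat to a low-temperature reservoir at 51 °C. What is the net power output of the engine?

T_C = 51 °C → 51 + 273.15 = 324.15 K.
η_rev = 1 − T_C/T_H = 1 − 324.15/1180.00 = 0.7253.
W = η·Q_H = 0.7253 × 154 = 112 MW.

Ẇ ≈ 112 MW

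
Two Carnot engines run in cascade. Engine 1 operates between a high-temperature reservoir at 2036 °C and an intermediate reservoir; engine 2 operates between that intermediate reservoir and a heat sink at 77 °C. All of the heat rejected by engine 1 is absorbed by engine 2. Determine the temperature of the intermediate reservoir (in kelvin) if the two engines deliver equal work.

T_H = 2036 °C → 2036 + 273.15 = 2309.15 K.
T_C = 77 °C → 77 + 273.15 = 350.15 K.
For reversible stages Q_m = Q_H·(T_m/T_H). Setting W₁ = Q_H(1 − T_m/T_H) equal to W₂ = Q_m(1 − T_C/T_m) = Q_H·(T_m − T_C)/T_H gives T_H − T_m = T_m − T_C, so T_m = (T_H + T_C)/2 = (2309.15 + 350.15)/2 = 1330 K.

T_m ≈ 1330 K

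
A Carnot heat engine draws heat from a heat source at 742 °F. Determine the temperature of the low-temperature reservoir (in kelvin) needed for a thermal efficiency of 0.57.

T_C ≈ 287.1 K

T_H = 742 °F → (742 − 32) × 5/9 = 394.44 °C = 667.59 K.
From η = 1 − T_C/T_H, T_C = T_H·(1 − η) = 667.59 × (1 − 0.57) = 287.1 K.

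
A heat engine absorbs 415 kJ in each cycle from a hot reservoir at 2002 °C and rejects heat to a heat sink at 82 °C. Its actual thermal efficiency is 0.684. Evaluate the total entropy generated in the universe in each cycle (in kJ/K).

ΔS_univ ≈ 0.187 kJ/K

T_H = 2002 °C → 2002 + 273.15 = 2275.15 K.
T_C = 82 °C → 82 + 273.15 = 355.15 K.
W = η·Q_H = 0.684 × 415 = 283.9 kJ, so Q_C = Q_H − W = 131.1 kJ.
The hot reservoir loses entropy Q_H/T_H = 415/2275.15 = 0.1824 kJ/K; the cold reservoir gains Q_C/T_C = 131.1/355.15 = 0.3693 kJ/K.
ΔS_univ = −Q_H/T_H + Q_C/T_C = 0.187 kJ/K (> 0, since η = 0.684 < η_Carnot = 0.844).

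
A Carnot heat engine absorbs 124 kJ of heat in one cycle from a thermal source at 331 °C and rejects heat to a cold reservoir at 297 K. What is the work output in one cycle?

W ≈ 63.0 kJ

T_H = 331 °C → 331 + 273.15 = 604.15 K.
Since the cycle is reversible, η = 1 − T_C/T_H = 1 − 297.00/604.15 = 0.5084.
W = η·Q_H = 0.5084 × 124 = 63.0 kJ.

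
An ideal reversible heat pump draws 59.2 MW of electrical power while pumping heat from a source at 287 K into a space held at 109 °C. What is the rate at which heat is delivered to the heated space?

T_H = 109 °C → 109 + 273.15 = 382.15 K.
Reversible heating COP: COP_HP = T_H/(T_H − T_C) = 382.15/95.15 = 4.0163.
Q_H = COP_HP · W = 4.0163 × 59.2 = 238 MW.

Q̇_H ≈ 238 MW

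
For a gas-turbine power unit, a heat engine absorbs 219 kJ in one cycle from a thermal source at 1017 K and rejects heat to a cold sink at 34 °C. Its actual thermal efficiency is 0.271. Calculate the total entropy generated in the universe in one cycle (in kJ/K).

T_C = 34 °C → 34 + 273.15 = 307.15 K.
W = η·Q_H = 0.271 × 219 = 59.35 kJ, so Q_C = Q_H − W = 159.7 kJ.
The hot reservoir loses entropy Q_H/T_H = 219/1017.00 = 0.2153 kJ/K; the cold reservoir gains Q_C/T_C = 159.7/307.15 = 0.5198 kJ/K.
ΔS_univ = −Q_H/T_H + Q_C/T_C = 0.3044 kJ/K (> 0, since η = 0.271 < η_Carnot = 0.698).

ΔS_univ ≈ 0.3044 kJ/K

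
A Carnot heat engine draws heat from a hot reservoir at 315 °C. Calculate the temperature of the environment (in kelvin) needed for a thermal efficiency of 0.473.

T_H = 315 °C → 315 + 273.15 = 588.15 K.
From η = 1 − T_C/T_H, T_C = T_H·(1 − η) = 588.15 × (1 − 0.473) = 310 K.

T_C ≈ 310 K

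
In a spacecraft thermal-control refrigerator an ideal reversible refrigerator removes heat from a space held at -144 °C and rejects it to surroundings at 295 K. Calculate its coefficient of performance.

T_C = -144 °C → -144 + 273.15 = 129.15 K.
Carnot COP: COP_R = T_C/(T_H − T_C) = 129.15/(295.00 − 129.15) = 0.7787.

COP_R ≈ 0.7787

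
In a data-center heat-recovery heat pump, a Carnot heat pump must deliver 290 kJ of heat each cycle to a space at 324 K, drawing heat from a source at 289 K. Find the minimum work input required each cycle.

For a reversible heat pump, COP_HP = T_H/(T_H − T_C) = 324.00/35.00 = 9.2571.
W = Q_H/COP_HP = 290/9.2571 = 31.33 kJ.

W_in ≈ 31.33 kJ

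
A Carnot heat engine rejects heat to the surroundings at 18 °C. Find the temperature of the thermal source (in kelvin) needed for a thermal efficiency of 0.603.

T_H ≈ 733 K

T_C = 18 °C → 18 + 273.15 = 291.15 K.
From η = 1 − T_C/T_H, solving for T_H gives T_H = T_C/(1 − η) = 291.15/(1 − 0.603) = 733 K.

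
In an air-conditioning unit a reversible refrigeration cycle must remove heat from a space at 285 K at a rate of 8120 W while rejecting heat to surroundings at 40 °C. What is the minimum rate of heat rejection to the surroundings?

T_H = 40 °C → 40 + 273.15 = 313.15 K.
For a reversible cycle Q_H/Q_C = T_H/T_C, so Q_H = Q_C·T_H/T_C = 8120 × 313.15/285.00 = 8920 W.

Q̇_H ≈ 8920 W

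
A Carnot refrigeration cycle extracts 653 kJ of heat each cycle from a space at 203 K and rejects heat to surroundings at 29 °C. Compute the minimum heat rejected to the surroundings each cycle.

T_H = 29 °C → 29 + 273.15 = 302.15 K.
For a reversible cycle Q_H/Q_C = T_H/T_C, so Q_H = Q_C·T_H/T_C = 653 × 302.15/203.00 = 971.9 kJ.

Q_H ≈ 971.9 kJ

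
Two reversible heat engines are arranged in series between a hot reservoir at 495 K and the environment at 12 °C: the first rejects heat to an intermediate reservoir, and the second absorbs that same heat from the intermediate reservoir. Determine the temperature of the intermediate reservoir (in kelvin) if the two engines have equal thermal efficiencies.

T_m ≈ 376 K

T_C = 12 °C → 12 + 273.15 = 285.15 K.
Equal efficiencies require 1 − T_m/T_H = 1 − T_C/T_m, i.e. T_m/T_H = T_C/T_m, so T_m = √(T_H·T_C) = √(495.00 × 285.15) = 376 K.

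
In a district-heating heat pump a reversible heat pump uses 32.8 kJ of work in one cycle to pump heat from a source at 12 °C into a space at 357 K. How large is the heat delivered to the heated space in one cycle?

Q_H ≈ 163 kJ

T_C = 12 °C → 12 + 273.15 = 285.15 K.
Reversible heating COP: COP_HP = T_H/(T_H − T_C) = 357.00/71.85 = 4.9687.
Q_H = COP_HP · W = 4.9687 × 32.8 = 163 kJ.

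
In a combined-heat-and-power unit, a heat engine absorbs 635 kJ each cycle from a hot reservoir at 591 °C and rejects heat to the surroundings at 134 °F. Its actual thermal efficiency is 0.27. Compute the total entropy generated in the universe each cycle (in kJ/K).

T_H = 591 °C → 591 + 273.15 = 864.15 K.
T_C = 134 °F → (134 − 32) × 5/9 = 56.67 °C = 329.82 K.
W = η·Q_H = 0.27 × 635 = 171.5 kJ, so Q_C = Q_H − W = 463.5 kJ.
Entropy balance on the reservoirs: −Q_H/T_H = -0.7348 kJ/K, +Q_C/T_C = 1.405 kJ/K.
ΔS_univ = −Q_H/T_H + Q_C/T_C = 0.6707 kJ/K (> 0, since η = 0.27 < η_Carnot = 0.618).

ΔS_univ ≈ 0.6707 kJ/K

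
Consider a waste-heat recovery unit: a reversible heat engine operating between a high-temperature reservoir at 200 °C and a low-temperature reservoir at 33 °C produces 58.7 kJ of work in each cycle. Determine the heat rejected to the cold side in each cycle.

T_H = 200 °C → 200 + 273.15 = 473.15 K.
T_C = 33 °C → 33 + 273.15 = 306.15 K.
η_rev = 1 − T_C/T_H = 1 − 306.15/473.15 = 0.3530.
Since Q_C/Q_H = T_C/T_H and Q_H = W/η, Q_C = W·T_C/(T_H − T_C) = 58.7 × 306.15/167.00 = 108 kJ.

Q_C ≈ 108 kJ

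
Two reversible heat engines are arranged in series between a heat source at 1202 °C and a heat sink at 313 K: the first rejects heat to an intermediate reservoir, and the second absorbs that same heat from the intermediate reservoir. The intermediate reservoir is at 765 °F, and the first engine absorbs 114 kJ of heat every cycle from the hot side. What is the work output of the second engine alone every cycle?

W₂ ≈ 28.39 kJ

T_H = 1202 °C → 1202 + 273.15 = 1475.15 K.
T_m = 765 °F → (765 − 32) × 5/9 = 407.22 °C = 680.37 K.
Heat entering the second stage: Q_m = Q_H·(T_m/T_H) = 114 × 680.37/1475.15 = 52.58 kJ.
Second-stage efficiency η₂ = 1 − T_C/T_m = 1 − 313.00/680.37 = 0.5400, so W₂ = η₂·Q_m = 28.39 kJ.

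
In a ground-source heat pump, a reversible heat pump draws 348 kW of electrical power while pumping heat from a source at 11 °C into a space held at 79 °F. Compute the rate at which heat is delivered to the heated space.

T_H = 79 °F → (79 − 32) × 5/9 = 26.11 °C = 299.26 K.
T_C = 11 °C → 11 + 273.15 = 284.15 K.
For a reversible heat pump, COP_HP = T_H/(T_H − T_C) = 299.26/15.11 = 19.8040.
Q_H = COP_HP · W = 19.8040 × 348 = 6890 kW.

Q̇_H ≈ 6890 kW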